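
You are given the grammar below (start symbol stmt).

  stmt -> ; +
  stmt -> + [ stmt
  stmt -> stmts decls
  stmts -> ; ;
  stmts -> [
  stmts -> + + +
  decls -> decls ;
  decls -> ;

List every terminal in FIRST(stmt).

stmt -> ; + contributes {;}.
stmt -> + [ stmt contributes {+}.
From stmt -> stmts decls: add FIRST(stmts) = { +, ;, [ }.
Union: FIRST(stmt) = { +, ;, [ }.

{ +, ;, [ }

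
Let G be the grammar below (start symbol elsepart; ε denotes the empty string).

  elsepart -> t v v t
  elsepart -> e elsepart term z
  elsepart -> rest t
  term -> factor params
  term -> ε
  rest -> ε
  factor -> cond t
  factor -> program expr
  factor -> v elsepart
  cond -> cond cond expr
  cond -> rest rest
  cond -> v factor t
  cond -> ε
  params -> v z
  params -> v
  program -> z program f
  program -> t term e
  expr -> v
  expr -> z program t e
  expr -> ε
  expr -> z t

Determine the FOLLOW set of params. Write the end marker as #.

In term -> factor params: params is at the end, add FOLLOW(term) = { e, z }.
Union: FOLLOW(params) = { e, z }.

{ e, z }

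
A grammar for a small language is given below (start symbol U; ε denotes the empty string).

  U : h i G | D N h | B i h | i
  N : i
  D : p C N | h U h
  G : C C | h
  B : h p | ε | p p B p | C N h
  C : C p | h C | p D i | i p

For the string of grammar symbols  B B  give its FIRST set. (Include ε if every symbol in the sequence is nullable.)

{ h, i, p, ε }

Add FIRST(B)\{ε} = { h, i, p }; B is nullable, continue.
Add FIRST(B)\{ε} = { h, i, p }; B is nullable, continue.
Every symbol is nullable, so include ε.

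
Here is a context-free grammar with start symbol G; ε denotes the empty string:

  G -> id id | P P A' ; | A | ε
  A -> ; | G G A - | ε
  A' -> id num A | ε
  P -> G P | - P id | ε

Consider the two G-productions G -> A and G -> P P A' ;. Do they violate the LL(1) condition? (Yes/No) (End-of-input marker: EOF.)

FIRST(A) = { -, ;, id, ε } and FIRST(P P A' ;) = { -, ;, id }.
Both contain -, so the two alternatives are not disjoint — LL(1) conflict.

Yes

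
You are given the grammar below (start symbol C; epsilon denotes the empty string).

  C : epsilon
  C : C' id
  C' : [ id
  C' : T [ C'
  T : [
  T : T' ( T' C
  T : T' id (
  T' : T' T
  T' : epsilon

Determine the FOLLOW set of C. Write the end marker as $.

{ $, (, [, id }

C is the start symbol, so $ ∈ FOLLOW(C).
In T : T' ( T' C: C is at the end, add FOLLOW(T) = { (, [, id }.
Union: FOLLOW(C) = { $, (, [, id }.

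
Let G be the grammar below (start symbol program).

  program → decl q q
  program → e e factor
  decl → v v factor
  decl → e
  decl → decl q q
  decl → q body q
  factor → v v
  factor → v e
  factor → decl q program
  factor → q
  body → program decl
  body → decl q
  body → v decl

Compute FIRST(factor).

{ e, q, v }

factor → v v contributes {v}.
factor → v e contributes {v}.
From factor → decl q program: add FIRST(decl) = { e, q, v }.
factor → q contributes {q}.
Union: FIRST(factor) = { e, q, v }.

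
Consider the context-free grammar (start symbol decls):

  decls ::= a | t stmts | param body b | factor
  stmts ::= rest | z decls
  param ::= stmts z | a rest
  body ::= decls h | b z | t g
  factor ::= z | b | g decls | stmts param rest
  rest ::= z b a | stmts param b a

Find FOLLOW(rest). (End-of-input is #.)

{ #, a, b, g, h, t, z }

In stmts ::= rest: rest is at the end, add FOLLOW(stmts) = { #, a, h, z }.
In param ::= a rest: rest is at the end, add FOLLOW(param) = { a, b, g, t, z }.
In factor ::= stmts param rest: rest is at the end, add FOLLOW(factor) = { #, a, h, z }.
Union: FOLLOW(rest) = { #, a, b, g, h, t, z }.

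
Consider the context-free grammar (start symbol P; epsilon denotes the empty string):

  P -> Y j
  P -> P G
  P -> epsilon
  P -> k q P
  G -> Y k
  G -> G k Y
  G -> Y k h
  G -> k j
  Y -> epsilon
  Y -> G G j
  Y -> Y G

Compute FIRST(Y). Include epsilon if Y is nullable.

{ k, epsilon }

Y -> epsilon contributes epsilon.
From Y -> G G j: add FIRST(G) = { k }.
From Y -> Y G: Y nullable, take FIRST(Y) ∪ FIRST(G) = { k }.
Union: FIRST(Y) = { k, epsilon }.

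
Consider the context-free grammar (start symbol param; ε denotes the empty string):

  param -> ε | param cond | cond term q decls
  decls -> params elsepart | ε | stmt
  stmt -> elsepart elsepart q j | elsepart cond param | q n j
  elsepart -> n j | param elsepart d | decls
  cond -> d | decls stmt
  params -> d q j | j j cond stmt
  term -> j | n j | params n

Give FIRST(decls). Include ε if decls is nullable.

From decls -> params elsepart: add FIRST(params) = { d, j }.
decls -> ε contributes ε.
From decls -> stmt: add FIRST(stmt) = { d, j, n, q }.
Union: FIRST(decls) = { d, j, n, q, ε }.

{ d, j, n, q, ε }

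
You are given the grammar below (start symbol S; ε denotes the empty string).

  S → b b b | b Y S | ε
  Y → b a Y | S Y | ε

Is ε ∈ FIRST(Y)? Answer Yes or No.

Y has an ε-production, so Y ⇒ ε.

Yes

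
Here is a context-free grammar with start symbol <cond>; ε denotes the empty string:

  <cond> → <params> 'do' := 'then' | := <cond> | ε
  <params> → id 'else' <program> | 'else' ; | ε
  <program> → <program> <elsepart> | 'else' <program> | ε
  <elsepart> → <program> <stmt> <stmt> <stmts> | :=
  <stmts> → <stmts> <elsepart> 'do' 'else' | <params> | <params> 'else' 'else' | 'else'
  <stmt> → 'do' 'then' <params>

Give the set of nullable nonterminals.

{ <cond>, <params>, <program>, <stmts> }

Directly nullable (have an ε-production): <cond>, <params>, <program>.
<stmts> → <params> with every symbol nullable, so <stmts> is nullable.
No other nonterminal has a production whose RHS symbols are all nullable.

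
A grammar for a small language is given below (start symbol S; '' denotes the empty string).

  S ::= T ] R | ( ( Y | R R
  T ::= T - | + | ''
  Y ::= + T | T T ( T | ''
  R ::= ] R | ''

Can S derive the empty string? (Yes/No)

Yes

S ::= R R and each of R, R is nullable, so S ⇒* ''.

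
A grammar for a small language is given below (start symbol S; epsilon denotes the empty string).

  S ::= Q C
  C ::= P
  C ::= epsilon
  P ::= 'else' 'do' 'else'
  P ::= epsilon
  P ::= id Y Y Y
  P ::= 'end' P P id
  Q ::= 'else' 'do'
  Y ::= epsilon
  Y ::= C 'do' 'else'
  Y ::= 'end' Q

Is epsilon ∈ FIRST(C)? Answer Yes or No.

C has an epsilon-production, so C ⇒ epsilon.

Yes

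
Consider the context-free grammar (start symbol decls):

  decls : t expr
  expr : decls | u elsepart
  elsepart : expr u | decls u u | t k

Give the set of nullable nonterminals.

No nonterminal has an empty production or an RHS whose symbols are all nullable.

{ } (none)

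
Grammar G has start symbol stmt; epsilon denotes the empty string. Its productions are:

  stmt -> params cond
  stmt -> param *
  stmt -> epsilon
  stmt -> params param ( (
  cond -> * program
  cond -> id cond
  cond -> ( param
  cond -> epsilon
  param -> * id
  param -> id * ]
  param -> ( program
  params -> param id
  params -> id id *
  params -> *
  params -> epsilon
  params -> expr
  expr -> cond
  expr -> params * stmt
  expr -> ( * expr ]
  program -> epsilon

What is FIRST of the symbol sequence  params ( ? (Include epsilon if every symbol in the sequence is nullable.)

Add FIRST(params)\{epsilon} = { (, *, id }; params is nullable, continue.
( is a terminal; add {(} and stop.

{ (, *, id }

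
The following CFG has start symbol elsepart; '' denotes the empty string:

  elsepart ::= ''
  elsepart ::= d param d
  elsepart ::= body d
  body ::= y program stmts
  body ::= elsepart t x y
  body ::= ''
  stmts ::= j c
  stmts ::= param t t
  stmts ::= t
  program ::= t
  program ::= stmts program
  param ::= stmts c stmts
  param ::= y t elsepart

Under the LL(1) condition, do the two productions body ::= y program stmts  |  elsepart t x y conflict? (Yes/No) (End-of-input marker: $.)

Yes

FIRST(y program stmts) = { y } and FIRST(elsepart t x y) = { d, t, y }.
Both contain y, so the two alternatives are not disjoint — LL(1) conflict.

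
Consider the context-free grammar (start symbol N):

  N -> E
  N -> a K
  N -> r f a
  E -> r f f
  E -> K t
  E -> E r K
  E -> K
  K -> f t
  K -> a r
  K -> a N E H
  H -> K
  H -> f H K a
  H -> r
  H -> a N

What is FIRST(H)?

From H -> K: add FIRST(K) = { a, f }.
H -> f H K a contributes {f}.
H -> r contributes {r}.
H -> a N contributes {a}.
Union: FIRST(H) = { a, f, r }.

{ a, f, r }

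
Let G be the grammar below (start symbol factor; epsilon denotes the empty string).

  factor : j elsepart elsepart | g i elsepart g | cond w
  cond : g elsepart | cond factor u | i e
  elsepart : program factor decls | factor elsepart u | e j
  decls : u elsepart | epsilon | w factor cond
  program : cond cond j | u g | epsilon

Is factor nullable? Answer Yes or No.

Nullable nonterminals: decls, program.
No production of factor has an RHS whose symbols are all nullable, so factor is not nullable.

No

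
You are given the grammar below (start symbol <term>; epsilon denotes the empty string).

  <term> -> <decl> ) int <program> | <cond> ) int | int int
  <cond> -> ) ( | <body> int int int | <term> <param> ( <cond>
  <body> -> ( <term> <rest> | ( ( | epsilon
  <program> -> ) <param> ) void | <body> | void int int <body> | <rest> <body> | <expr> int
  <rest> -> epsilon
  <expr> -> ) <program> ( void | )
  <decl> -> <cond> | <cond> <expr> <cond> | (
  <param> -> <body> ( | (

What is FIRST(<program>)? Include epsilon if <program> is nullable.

<program> -> ) <param> ) void contributes {)}.
From <program> -> <body>: add FIRST(<body>) = { (, epsilon } (including epsilon since <body> is nullable).
<program> -> void int int <body> contributes {void}.
From <program> -> <rest> <body>: <rest>, <body> nullable, take FIRST(<rest>) ∪ FIRST(<body>) = { ( }; also epsilon since the whole RHS is nullable.
From <program> -> <expr> int: add FIRST(<expr>) = { ) }.
Union: FIRST(<program>) = { (, ), void, epsilon }.

{ (, ), void, epsilon }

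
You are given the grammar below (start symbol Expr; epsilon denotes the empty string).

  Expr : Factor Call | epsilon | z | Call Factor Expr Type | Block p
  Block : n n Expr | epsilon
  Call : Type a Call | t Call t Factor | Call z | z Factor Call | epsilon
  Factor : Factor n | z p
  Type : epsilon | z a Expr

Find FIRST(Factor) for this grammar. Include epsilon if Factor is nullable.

{ z }

From Factor : Factor n: add FIRST(Factor) = { z }.
Factor : z p contributes {z}.
Union: FIRST(Factor) = { z }.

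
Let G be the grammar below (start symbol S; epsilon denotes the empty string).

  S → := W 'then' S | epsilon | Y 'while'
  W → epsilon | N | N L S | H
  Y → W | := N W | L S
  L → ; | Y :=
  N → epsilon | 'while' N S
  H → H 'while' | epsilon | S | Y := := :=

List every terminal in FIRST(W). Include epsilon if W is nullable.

{ 'while', :=, ;, epsilon }

W → epsilon contributes epsilon.
From W → N: add FIRST(N) = { 'while', epsilon } (including epsilon since N is nullable).
From W → N L S: N nullable, take FIRST(N) ∪ FIRST(L) = { 'while', :=, ; }.
From W → H: add FIRST(H) = { 'while', :=, ;, epsilon } (including epsilon since H is nullable).
Union: FIRST(W) = { 'while', :=, ;, epsilon }.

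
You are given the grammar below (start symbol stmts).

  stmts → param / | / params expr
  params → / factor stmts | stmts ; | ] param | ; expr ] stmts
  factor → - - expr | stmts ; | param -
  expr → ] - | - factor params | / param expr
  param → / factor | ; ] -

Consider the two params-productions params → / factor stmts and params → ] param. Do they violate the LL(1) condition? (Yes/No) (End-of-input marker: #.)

FIRST(/ factor stmts) = { / } and FIRST(] param) = { ] }.
The FIRST sets are disjoint and neither alternative is nullable — no conflict.

No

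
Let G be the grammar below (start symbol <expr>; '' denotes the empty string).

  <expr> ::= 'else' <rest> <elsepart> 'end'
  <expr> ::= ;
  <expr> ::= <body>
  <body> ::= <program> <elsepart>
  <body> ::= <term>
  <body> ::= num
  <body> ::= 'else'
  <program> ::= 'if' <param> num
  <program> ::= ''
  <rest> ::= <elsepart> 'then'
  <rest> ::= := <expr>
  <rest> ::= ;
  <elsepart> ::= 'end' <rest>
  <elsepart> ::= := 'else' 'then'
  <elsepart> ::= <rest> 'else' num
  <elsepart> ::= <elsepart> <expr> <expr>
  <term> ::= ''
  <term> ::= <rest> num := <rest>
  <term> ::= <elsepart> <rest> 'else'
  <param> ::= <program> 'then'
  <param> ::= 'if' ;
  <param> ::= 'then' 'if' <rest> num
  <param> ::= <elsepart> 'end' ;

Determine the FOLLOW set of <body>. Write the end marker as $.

In <expr> ::= <body>: <body> is at the end, add FOLLOW(<expr>) = { $, 'else', 'end', 'if', 'then', :=, ;, num }.
Union: FOLLOW(<body>) = { $, 'else', 'end', 'if', 'then', :=, ;, num }.

{ $, 'else', 'end', 'if', 'then', :=, ;, num }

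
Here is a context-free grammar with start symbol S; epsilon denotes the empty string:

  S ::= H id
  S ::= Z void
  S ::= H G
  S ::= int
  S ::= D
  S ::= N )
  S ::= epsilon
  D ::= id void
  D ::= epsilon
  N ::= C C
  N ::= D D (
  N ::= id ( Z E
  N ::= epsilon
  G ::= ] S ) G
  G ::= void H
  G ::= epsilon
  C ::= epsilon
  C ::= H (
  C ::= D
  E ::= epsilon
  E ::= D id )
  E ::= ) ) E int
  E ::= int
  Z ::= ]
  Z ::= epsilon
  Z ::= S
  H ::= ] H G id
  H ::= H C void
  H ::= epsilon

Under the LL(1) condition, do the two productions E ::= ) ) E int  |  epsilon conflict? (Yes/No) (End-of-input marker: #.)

Yes

FIRST() ) E int) = { ) } and FIRST(epsilon) = { epsilon }.
The second alternative is nullable and FOLLOW(E) = { ), int } shares ) with FIRST of the first — conflict.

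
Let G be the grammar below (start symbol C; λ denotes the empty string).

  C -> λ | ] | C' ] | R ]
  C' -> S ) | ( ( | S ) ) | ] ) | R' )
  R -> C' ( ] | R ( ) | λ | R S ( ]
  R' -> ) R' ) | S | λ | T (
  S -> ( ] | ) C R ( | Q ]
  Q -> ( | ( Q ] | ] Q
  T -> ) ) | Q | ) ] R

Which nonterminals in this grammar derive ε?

Directly nullable (have an λ-production): C, R, R'.
No other nonterminal has a production whose RHS symbols are all nullable.

{ C, R, R' }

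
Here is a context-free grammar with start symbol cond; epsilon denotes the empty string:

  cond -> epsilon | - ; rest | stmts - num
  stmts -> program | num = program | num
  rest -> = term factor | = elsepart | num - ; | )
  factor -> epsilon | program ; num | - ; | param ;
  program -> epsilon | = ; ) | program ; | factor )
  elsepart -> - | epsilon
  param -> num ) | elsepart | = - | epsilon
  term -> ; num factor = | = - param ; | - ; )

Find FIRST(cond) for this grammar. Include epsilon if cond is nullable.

cond -> epsilon contributes epsilon.
cond -> - ; rest contributes {-}.
From cond -> stmts - num: stmts nullable, take FIRST(stmts) ∪ {-} = { ), -, ;, =, num }.
Union: FIRST(cond) = { ), -, ;, =, num, epsilon }.

{ ), -, ;, =, num, epsilon }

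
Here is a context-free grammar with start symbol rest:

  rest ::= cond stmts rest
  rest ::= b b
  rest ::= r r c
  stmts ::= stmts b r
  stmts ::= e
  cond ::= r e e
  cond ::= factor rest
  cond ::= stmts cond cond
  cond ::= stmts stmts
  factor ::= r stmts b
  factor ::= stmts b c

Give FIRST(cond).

cond ::= r e e contributes {r}.
From cond ::= factor rest: add FIRST(factor) = { e, r }.
From cond ::= stmts cond cond: add FIRST(stmts) = { e }.
From cond ::= stmts stmts: add FIRST(stmts) = { e }.
Union: FIRST(cond) = { e, r }.

{ e, r }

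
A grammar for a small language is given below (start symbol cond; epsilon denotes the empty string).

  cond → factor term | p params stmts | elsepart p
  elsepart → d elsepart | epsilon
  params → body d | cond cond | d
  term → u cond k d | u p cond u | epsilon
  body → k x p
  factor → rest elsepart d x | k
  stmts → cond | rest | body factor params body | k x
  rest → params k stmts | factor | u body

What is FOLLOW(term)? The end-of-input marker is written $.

In cond → factor term: term is at the end, add FOLLOW(cond) = { $, d, k, p, u }.
Union: FOLLOW(term) = { $, d, k, p, u }.

{ $, d, k, p, u }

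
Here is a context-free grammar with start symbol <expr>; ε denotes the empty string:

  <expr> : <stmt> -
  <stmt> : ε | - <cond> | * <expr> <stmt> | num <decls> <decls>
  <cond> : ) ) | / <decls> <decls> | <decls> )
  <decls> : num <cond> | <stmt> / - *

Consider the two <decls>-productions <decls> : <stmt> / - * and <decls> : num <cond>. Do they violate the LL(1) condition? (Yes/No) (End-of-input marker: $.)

FIRST(<stmt> / - *) = { *, -, /, num } and FIRST(num <cond>) = { num }.
Both contain num, so the two alternatives are not disjoint — LL(1) conflict.

Yes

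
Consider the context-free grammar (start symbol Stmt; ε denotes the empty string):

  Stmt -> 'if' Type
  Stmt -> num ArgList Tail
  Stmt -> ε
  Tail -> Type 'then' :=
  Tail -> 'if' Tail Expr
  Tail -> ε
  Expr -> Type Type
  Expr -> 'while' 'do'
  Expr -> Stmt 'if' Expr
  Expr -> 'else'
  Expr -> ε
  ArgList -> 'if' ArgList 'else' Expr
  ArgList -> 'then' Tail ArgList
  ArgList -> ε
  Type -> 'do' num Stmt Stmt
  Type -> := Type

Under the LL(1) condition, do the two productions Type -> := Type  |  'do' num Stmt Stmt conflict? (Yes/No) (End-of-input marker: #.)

No

FIRST(:= Type) = { := } and FIRST('do' num Stmt Stmt) = { 'do' }.
The FIRST sets are disjoint and neither alternative is nullable — no conflict.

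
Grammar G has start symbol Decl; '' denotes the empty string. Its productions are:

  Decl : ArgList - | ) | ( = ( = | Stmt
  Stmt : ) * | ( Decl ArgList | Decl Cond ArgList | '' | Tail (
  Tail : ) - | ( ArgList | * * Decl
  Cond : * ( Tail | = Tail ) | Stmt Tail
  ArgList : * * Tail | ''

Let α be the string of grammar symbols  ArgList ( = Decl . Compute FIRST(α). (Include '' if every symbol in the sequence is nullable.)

Add FIRST(ArgList)\{''} = { * }; ArgList is nullable, continue.
( is a terminal; add {(} and stop.

{ (, * }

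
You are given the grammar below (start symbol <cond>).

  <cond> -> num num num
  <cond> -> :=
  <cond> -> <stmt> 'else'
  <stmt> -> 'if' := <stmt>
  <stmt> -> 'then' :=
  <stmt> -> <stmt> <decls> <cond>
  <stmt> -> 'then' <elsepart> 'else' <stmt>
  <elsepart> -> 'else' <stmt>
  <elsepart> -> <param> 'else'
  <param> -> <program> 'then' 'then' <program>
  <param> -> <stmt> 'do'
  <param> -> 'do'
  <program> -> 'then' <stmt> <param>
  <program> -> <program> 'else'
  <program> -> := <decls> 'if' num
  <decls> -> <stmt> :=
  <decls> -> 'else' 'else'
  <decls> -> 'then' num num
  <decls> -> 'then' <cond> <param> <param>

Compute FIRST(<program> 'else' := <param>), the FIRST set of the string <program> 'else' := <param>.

{ 'then', := }

Add FIRST(<program>) = { 'then', := }; <program> is not nullable, stop.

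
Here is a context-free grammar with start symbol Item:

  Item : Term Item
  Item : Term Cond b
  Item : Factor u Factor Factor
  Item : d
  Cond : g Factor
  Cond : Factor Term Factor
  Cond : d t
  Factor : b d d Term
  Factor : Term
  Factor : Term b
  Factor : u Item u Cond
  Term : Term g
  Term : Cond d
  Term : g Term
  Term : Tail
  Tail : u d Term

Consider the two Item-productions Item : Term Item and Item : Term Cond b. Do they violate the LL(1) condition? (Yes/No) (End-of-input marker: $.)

FIRST(Term Item) = { b, d, g, u } and FIRST(Term Cond b) = { b, d, g, u }.
Both contain b, so the two alternatives are not disjoint — LL(1) conflict.

Yes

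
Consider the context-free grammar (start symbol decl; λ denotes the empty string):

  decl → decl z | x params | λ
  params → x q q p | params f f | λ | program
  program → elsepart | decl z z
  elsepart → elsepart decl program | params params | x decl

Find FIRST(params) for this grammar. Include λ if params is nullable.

{ f, x, z, λ }

params → x q q p contributes {x}.
From params → params f f: params nullable, take FIRST(params) ∪ {f} = { f, x, z }.
params → λ contributes λ.
From params → program: add FIRST(program) = { f, x, z, λ } (including λ since program is nullable).
Union: FIRST(params) = { f, x, z, λ }.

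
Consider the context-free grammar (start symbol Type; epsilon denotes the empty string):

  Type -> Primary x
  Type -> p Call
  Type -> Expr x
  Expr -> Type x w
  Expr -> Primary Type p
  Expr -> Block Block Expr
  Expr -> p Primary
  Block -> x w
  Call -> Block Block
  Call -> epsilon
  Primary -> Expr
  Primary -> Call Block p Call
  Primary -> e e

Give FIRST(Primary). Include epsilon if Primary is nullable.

From Primary -> Expr: add FIRST(Expr) = { e, p, x }.
From Primary -> Call Block p Call: Call nullable, take FIRST(Call) ∪ FIRST(Block) = { x }.
Primary -> e e contributes {e}.
Union: FIRST(Primary) = { e, p, x }.

{ e, p, x }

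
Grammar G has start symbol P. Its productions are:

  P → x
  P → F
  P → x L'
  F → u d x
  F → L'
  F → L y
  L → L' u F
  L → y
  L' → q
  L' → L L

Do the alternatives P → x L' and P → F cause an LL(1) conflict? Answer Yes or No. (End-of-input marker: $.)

No

FIRST(x L') = { x } and FIRST(F) = { q, u, y }.
The FIRST sets are disjoint and neither alternative is nullable — no conflict.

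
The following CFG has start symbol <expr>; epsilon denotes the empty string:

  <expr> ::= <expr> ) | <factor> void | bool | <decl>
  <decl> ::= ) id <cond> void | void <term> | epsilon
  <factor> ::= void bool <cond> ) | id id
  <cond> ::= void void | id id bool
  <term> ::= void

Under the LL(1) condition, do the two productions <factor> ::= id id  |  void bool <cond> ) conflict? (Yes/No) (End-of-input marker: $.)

No

FIRST(id id) = { id } and FIRST(void bool <cond> )) = { void }.
The FIRST sets are disjoint and neither alternative is nullable — no conflict.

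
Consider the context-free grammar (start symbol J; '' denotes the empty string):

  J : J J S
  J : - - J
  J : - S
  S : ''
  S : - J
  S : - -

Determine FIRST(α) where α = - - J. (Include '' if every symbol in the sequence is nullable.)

{ - }

- is a terminal; add {-} and stop.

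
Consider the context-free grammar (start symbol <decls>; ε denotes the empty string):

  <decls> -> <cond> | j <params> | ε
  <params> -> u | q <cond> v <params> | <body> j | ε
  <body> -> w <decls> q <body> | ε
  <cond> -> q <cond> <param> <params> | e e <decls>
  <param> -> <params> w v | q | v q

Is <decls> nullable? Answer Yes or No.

Yes

<decls> has an ε-production, so <decls> ⇒ ε.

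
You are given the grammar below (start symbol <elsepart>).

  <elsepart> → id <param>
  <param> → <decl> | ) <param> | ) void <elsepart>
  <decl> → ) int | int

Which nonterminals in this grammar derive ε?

{ } (none)

No nonterminal has an empty production or an RHS whose symbols are all nullable.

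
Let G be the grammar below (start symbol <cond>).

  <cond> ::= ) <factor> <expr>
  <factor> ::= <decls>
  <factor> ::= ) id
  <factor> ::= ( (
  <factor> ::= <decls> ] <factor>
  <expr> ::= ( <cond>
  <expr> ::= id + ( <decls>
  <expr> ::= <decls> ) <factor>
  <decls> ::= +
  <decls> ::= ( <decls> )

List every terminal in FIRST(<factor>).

From <factor> ::= <decls>: add FIRST(<decls>) = { (, + }.
<factor> ::= ) id contributes {)}.
<factor> ::= ( ( contributes {(}.
From <factor> ::= <decls> ] <factor>: add FIRST(<decls>) = { (, + }.
Union: FIRST(<factor>) = { (, ), + }.

{ (, ), + }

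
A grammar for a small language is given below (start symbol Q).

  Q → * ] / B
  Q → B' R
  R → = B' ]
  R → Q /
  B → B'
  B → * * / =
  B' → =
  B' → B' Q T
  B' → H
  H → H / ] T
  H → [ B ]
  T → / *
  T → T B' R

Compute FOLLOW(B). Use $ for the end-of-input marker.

{ $, /, ] }

In Q → * ] / B: B is at the end, add FOLLOW(Q) = { $, / }.
In H → [ B ]: add FIRST(]) = { ] }.
Union: FOLLOW(B) = { $, /, ] }.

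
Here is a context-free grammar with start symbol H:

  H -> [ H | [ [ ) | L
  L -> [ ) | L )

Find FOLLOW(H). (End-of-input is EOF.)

H is the start symbol, so EOF ∈ FOLLOW(H).
In H -> [ H: H is at the end, add FOLLOW(H) = { EOF }.
Union: FOLLOW(H) = { EOF }.

{ EOF }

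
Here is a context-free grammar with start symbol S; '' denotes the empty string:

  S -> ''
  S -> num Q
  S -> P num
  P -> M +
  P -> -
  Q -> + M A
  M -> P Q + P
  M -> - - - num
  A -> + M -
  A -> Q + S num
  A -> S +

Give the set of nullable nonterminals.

{ S }

Directly nullable (have an ''-production): S.
No other nonterminal has a production whose RHS symbols are all nullable.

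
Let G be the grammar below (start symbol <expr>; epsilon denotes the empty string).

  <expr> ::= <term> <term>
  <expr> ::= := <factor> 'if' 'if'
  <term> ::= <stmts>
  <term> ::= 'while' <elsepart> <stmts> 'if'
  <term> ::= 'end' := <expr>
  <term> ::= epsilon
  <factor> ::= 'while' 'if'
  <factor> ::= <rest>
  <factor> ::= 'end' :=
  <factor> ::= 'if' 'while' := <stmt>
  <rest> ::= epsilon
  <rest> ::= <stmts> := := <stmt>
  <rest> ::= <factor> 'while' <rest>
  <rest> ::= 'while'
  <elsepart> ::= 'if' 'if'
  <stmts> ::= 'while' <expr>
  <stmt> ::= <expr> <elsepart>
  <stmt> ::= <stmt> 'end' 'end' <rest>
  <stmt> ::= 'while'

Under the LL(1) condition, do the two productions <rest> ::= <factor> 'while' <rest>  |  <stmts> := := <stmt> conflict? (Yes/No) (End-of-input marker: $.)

FIRST(<factor> 'while' <rest>) = { 'end', 'if', 'while' } and FIRST(<stmts> := := <stmt>) = { 'while' }.
Both contain 'while', so the two alternatives are not disjoint — LL(1) conflict.

Yes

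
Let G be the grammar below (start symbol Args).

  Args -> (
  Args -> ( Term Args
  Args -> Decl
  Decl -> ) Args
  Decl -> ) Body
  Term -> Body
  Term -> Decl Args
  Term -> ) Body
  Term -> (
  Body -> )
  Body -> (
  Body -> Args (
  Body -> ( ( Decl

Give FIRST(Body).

{ (, ) }

Body -> ) contributes {)}.
Body -> ( contributes {(}.
From Body -> Args (: add FIRST(Args) = { (, ) }.
Body -> ( ( Decl contributes {(}.
Union: FIRST(Body) = { (, ) }.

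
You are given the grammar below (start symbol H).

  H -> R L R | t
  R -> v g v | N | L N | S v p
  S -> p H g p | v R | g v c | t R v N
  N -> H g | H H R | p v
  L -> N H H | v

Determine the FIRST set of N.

From N -> H g: add FIRST(H) = { g, p, t, v }.
From N -> H H R: add FIRST(H) = { g, p, t, v }.
N -> p v contributes {p}.
Union: FIRST(N) = { g, p, t, v }.

{ g, p, t, v }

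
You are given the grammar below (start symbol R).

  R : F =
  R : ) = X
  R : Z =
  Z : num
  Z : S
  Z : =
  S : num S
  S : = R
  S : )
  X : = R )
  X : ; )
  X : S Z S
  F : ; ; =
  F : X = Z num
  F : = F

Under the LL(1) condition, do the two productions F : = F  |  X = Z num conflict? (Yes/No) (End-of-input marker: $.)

FIRST(= F) = { = } and FIRST(X = Z num) = { ), ;, =, num }.
Both contain =, so the two alternatives are not disjoint — LL(1) conflict.

Yes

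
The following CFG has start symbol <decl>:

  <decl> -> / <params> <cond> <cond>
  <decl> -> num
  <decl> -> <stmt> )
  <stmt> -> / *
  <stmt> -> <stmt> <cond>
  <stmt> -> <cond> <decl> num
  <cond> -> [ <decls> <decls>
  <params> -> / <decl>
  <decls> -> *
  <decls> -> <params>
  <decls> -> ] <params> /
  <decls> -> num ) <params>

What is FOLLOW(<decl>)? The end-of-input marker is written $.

{ $, ), *, /, [, ], num }

<decl> is the start symbol, so $ ∈ FOLLOW(<decl>).
In <stmt> -> <cond> <decl> num: add FIRST(num) = { num }.
In <params> -> / <decl>: <decl> is at the end, add FOLLOW(<params>) = { $, ), *, /, [, ], num }.
Union: FOLLOW(<decl>) = { $, ), *, /, [, ], num }.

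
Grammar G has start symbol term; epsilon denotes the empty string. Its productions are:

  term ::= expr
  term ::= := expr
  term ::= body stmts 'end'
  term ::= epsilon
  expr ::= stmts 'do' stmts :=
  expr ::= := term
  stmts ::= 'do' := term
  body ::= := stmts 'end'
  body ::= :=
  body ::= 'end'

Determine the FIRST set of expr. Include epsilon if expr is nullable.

{ 'do', := }

From expr ::= stmts 'do' stmts :=: add FIRST(stmts) = { 'do' }.
expr ::= := term contributes {:=}.
Union: FIRST(expr) = { 'do', := }.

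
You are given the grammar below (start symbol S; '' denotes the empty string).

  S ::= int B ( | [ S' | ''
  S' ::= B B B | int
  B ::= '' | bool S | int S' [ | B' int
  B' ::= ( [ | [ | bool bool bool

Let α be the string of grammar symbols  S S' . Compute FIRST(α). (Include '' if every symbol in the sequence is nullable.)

{ (, [, bool, int, '' }

Add FIRST(S)\{''} = { [, int }; S is nullable, continue.
Add FIRST(S')\{''} = { (, [, bool, int }; S' is nullable, continue.
Every symbol is nullable, so include ''.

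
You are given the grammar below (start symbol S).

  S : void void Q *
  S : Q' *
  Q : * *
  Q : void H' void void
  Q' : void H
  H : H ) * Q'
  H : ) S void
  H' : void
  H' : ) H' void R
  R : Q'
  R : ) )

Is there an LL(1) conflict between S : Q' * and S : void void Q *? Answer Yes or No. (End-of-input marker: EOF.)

Yes

FIRST(Q' *) = { void } and FIRST(void void Q *) = { void }.
Both contain void, so the two alternatives are not disjoint — LL(1) conflict.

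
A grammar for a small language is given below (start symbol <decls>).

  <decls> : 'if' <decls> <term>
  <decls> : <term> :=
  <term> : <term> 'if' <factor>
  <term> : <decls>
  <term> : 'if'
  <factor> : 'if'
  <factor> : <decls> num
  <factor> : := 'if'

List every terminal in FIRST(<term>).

From <term> : <term> 'if' <factor>: add FIRST(<term>) = { 'if' }.
From <term> : <decls>: add FIRST(<decls>) = { 'if' }.
<term> : 'if' contributes {'if'}.
Union: FIRST(<term>) = { 'if' }.

{ 'if' }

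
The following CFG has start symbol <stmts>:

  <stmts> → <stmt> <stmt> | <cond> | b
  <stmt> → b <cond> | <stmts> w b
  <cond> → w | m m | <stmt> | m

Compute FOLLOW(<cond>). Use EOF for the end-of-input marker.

In <stmts> → <cond>: <cond> is at the end, add FOLLOW(<stmts>) = { EOF, w }.
In <stmt> → b <cond>: <cond> is at the end, add FOLLOW(<stmt>) = { EOF, b, m, w }.
Union: FOLLOW(<cond>) = { EOF, b, m, w }.

{ EOF, b, m, w }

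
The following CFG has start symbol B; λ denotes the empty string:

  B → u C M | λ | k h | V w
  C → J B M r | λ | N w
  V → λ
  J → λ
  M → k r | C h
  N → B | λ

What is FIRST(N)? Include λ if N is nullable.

{ k, u, w, λ }

From N → B: add FIRST(B) = { k, u, w, λ } (including λ since B is nullable).
N → λ contributes λ.
Union: FIRST(N) = { k, u, w, λ }.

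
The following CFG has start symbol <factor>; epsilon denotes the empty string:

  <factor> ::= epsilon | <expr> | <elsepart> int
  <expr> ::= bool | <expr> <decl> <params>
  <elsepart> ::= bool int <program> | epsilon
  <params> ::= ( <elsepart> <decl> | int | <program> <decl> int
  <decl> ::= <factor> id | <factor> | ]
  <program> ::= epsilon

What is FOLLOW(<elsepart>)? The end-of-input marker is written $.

{ $, (, ], bool, id, int }

In <factor> ::= <elsepart> int: add FIRST(int) = { int }.
In <params> ::= ( <elsepart> <decl>: add FIRST(<decl>)\{epsilon} = { ], bool, id, int }.
  Since <decl> is nullable, also add FOLLOW(<params>) = { $, (, ], bool, id, int }.
Union: FOLLOW(<elsepart>) = { $, (, ], bool, id, int }.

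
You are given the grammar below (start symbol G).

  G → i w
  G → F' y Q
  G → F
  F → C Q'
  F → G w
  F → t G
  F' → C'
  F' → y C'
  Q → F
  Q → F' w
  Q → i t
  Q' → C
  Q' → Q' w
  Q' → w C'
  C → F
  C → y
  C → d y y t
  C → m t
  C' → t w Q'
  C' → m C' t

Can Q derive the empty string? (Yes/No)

No

No nonterminal in this grammar is nullable.
No production of Q has an RHS whose symbols are all nullable, so Q is not nullable.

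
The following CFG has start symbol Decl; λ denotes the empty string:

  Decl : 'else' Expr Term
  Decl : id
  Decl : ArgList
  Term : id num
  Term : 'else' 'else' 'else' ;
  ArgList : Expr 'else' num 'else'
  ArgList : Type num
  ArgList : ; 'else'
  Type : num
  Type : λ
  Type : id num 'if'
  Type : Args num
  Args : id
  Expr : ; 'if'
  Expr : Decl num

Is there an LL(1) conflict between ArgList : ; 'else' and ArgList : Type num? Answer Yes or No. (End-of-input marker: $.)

No

FIRST(; 'else') = { ; } and FIRST(Type num) = { id, num }.
The FIRST sets are disjoint and neither alternative is nullable — no conflict.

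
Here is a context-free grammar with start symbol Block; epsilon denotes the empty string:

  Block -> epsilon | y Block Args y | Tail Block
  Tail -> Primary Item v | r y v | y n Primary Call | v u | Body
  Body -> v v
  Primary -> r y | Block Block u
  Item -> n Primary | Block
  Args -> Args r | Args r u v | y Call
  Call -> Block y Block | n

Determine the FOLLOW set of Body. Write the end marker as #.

In Tail -> Body: Body is at the end, add FOLLOW(Tail) = { #, r, u, v, y }.
Union: FOLLOW(Body) = { #, r, u, v, y }.

{ #, r, u, v, y }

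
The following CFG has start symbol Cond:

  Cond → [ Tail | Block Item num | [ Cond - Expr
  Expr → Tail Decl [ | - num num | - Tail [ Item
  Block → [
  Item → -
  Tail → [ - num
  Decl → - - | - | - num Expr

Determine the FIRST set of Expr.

{ -, [ }

From Expr → Tail Decl [: add FIRST(Tail) = { [ }.
Expr → - num num contributes {-}.
Expr → - Tail [ Item contributes {-}.
Union: FIRST(Expr) = { -, [ }.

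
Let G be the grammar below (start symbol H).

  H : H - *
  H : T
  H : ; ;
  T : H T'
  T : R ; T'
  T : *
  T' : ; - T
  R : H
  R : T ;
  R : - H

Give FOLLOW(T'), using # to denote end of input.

{ #, -, ; }

In T : H T': T' is at the end, add FOLLOW(T) = { #, -, ; }.
In T : R ; T': T' is at the end, add FOLLOW(T) = { #, -, ; }.
Union: FOLLOW(T') = { #, -, ; }.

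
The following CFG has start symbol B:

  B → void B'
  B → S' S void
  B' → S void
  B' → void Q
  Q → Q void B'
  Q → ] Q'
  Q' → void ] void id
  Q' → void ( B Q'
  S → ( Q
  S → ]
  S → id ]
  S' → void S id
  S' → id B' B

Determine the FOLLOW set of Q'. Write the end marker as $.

In Q → ] Q': Q' is at the end, add FOLLOW(Q) = { $, (, ], id, void }.
In Q' → void ( B Q': Q' is at the end, add FOLLOW(Q') = { $, (, ], id, void }.
Union: FOLLOW(Q') = { $, (, ], id, void }.

{ $, (, ], id, void }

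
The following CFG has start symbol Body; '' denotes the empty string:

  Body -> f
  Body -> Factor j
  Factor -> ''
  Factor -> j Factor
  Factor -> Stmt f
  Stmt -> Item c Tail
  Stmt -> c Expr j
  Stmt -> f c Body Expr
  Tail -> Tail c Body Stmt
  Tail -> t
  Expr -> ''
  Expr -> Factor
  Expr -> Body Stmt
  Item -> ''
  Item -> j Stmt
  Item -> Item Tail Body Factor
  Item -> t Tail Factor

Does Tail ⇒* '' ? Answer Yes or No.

No

Nullable nonterminals: Expr, Factor, Item.
No production of Tail has an RHS whose symbols are all nullable, so Tail is not nullable.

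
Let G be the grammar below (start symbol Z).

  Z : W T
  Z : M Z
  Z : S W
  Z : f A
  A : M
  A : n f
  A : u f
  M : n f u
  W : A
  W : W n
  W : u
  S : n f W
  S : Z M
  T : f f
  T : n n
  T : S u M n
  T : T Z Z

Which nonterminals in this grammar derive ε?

{ } (none)

No nonterminal has an empty production or an RHS whose symbols are all nullable.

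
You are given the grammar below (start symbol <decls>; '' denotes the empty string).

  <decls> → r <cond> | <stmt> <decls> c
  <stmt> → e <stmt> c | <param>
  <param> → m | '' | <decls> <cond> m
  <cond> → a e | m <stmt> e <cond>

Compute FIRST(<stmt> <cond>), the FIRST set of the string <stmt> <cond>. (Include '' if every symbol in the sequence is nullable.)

Add FIRST(<stmt>)\{''} = { e, m, r }; <stmt> is nullable, continue.
Add FIRST(<cond>) = { a, m }; <cond> is not nullable, stop.

{ a, e, m, r }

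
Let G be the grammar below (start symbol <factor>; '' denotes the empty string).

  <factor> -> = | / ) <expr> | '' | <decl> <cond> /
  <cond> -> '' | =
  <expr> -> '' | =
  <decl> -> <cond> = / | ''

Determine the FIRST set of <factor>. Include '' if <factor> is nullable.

{ /, =, '' }

<factor> -> = contributes {=}.
<factor> -> / ) <expr> contributes {/}.
<factor> -> '' contributes ''.
From <factor> -> <decl> <cond> /: <decl>, <cond> nullable, take FIRST(<decl>) ∪ FIRST(<cond>) ∪ {/} = { /, = }.
Union: FIRST(<factor>) = { /, =, '' }.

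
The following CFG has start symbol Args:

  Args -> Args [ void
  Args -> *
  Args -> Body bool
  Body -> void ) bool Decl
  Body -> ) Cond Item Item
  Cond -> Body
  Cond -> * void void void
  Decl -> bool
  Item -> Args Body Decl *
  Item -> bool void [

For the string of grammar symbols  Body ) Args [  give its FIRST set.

{ ), void }

Add FIRST(Body) = { ), void }; Body is not nullable, stop.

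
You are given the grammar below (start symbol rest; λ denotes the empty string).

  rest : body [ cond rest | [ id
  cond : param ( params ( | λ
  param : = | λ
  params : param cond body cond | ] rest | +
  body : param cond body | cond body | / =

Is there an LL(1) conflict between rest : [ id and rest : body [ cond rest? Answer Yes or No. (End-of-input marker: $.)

FIRST([ id) = { [ } and FIRST(body [ cond rest) = { (, /, = }.
The FIRST sets are disjoint and neither alternative is nullable — no conflict.

No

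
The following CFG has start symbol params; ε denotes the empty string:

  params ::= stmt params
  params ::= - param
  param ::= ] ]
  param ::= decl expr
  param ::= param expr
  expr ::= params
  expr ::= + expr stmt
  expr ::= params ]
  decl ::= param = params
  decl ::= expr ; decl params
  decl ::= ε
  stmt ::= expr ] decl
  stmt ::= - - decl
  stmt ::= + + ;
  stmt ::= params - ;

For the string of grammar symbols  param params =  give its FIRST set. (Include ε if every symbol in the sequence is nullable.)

Add FIRST(param) = { +, -, ] }; param is not nullable, stop.

{ +, -, ] }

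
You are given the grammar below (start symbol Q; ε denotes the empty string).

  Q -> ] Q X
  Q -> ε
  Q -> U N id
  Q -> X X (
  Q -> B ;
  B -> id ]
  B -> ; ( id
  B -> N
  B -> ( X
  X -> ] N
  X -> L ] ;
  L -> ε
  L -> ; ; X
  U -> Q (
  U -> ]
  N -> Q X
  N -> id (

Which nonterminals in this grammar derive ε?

{ L, Q }

Directly nullable (have an ε-production): Q, L.
No other nonterminal has a production whose RHS symbols are all nullable.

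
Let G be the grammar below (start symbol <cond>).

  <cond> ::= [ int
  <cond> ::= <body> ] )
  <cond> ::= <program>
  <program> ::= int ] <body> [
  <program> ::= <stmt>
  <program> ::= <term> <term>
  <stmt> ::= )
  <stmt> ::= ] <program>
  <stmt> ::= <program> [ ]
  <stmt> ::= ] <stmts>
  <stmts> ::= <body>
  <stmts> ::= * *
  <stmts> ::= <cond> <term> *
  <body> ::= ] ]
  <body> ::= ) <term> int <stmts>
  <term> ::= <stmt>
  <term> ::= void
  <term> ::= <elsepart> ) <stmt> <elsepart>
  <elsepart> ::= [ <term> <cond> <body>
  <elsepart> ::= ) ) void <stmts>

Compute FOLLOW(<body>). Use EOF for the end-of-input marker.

In <cond> ::= <body> ] ): add FIRST(] )) = { ] }.
In <program> ::= int ] <body> [: add FIRST([) = { [ }.
In <stmts> ::= <body>: <body> is at the end, add FOLLOW(<stmts>) = { EOF, ), *, [, ], int, void }.
In <elsepart> ::= [ <term> <cond> <body>: <body> is at the end, add FOLLOW(<elsepart>) = { EOF, ), *, [, ], int, void }.
Union: FOLLOW(<body>) = { EOF, ), *, [, ], int, void }.

{ EOF, ), *, [, ], int, void }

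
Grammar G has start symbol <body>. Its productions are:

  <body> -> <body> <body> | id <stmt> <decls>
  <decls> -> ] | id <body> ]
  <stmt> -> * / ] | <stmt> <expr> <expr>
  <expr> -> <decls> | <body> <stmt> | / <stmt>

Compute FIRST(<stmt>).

<stmt> -> * / ] contributes {*}.
From <stmt> -> <stmt> <expr> <expr>: add FIRST(<stmt>) = { * }.
Union: FIRST(<stmt>) = { * }.

{ * }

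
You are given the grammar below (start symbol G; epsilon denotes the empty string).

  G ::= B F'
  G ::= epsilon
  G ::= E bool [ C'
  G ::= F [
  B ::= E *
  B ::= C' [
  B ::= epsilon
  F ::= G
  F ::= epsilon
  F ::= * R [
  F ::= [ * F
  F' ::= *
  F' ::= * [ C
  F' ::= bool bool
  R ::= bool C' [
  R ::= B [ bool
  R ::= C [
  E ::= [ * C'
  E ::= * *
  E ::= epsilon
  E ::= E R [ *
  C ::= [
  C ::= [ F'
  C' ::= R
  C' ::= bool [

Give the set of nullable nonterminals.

{ B, E, F, G }

Directly nullable (have an epsilon-production): G, B, F, E.
No other nonterminal has a production whose RHS symbols are all nullable.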